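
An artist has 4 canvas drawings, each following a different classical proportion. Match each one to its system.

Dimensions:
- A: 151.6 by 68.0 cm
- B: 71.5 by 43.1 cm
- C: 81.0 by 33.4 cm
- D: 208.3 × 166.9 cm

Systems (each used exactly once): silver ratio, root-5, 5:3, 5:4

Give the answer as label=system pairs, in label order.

Ratios: A ≈ 2.229; B ≈ 1.659; C ≈ 2.425; D ≈ 1.248.
Targets: silver ratio ≈ 2.414; root-5 ≈ 2.236; 5:3 ≈ 1.667; 5:4 ≈ 1.250.

A=root-5, B=5:3, C=silver ratio, D=5:4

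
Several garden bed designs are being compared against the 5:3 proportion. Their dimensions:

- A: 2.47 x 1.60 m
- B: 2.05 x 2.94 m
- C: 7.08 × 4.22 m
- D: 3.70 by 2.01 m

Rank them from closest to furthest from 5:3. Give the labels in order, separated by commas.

C, A, D, B

Ratios: A = 2.47 / 1.60 ≈ 1.544; B = 2.94 / 2.05 ≈ 1.434; C = 7.08 / 4.22 ≈ 1.678; D = 3.70 / 2.01 ≈ 1.841.
|Δ from 1.667|: A 0.123; B 0.233; C 0.011; D 0.174.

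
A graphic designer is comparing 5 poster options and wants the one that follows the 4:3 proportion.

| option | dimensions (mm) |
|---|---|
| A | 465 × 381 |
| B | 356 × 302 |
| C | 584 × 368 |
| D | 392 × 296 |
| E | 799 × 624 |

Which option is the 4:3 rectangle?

Target 4:3 ≈ 1.333.
A: 1.220 (Δ0.113)  B: 1.179 (Δ0.154)  C: 1.587 (Δ0.254)  D: 1.324 (Δ0.009)  E: 1.280 (Δ0.053)

D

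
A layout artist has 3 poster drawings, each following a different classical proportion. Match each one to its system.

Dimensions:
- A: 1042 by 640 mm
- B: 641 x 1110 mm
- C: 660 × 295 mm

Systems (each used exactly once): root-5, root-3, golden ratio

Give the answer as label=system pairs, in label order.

A = 1042/640 ≈ 1.628 → golden ratio (1.618)
B = 1110/641 ≈ 1.732 → root-3 (1.732)
C = 660/295 ≈ 2.237 → root-5 (2.236)

A=golden ratio, B=root-3, C=root-5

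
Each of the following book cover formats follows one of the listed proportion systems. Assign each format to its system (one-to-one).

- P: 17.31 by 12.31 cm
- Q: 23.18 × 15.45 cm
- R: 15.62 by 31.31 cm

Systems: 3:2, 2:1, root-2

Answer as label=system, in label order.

P=root-2, Q=3:2, R=2:1

Ratios: P ≈ 1.406; Q ≈ 1.500; R ≈ 2.004.
Targets: 3:2 ≈ 1.500; 2:1 ≈ 2.000; root-2 ≈ 1.414.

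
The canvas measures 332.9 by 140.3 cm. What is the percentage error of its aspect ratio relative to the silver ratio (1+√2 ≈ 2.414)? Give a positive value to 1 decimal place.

1.7%

Ratio = 332.9 / 140.3 ≈ 2.3728.
Ideal silver ratio ≈ 2.4142. |2.3728 − 2.4142| / 2.4142 ≈ 1.71% → 1.7%.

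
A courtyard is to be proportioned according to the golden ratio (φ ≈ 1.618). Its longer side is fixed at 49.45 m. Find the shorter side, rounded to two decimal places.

30.56 m

golden ratio ≈ 1.61803.
Shorter side = 49.45 ÷ 1.61803 ≈ 30.5619 → 30.56 m.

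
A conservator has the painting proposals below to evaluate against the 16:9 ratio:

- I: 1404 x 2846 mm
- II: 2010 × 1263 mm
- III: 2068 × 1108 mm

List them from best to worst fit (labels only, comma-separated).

III, II, I

Ratios: I = 2846 / 1404 ≈ 2.027; II = 2010 / 1263 ≈ 1.591; III = 2068 / 1108 ≈ 1.866.
|Δ from 1.778|: I 0.249; II 0.187; III 0.088.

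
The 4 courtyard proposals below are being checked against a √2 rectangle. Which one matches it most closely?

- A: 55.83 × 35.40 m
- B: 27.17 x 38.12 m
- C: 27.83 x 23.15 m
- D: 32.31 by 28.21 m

B

Target root-2 ≈ 1.414.
A: 1.577 (Δ0.163)  B: 1.403 (Δ0.011)  C: 1.202 (Δ0.212)  D: 1.145 (Δ0.269)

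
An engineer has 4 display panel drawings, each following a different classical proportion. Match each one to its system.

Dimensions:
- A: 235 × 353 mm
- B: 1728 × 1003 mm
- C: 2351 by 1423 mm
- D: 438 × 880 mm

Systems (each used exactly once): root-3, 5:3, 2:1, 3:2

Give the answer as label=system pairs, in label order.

A=3:2, B=root-3, C=5:3, D=2:1

A = 353/235 ≈ 1.502 → 3:2 (1.500)
B = 1728/1003 ≈ 1.723 → root-3 (1.732)
C = 2351/1423 ≈ 1.652 → 5:3 (1.667)
D = 880/438 ≈ 2.009 → 2:1 (2.000)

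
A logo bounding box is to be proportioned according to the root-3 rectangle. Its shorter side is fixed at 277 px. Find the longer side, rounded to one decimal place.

479.8 px

root-3 ≈ 1.73205.
Longer side = 277 × 1.73205 ≈ 479.778 → 479.8 px.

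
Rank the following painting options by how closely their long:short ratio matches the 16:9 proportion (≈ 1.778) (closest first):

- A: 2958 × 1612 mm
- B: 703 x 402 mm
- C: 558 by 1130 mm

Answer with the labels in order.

B, A, C

A: 2958/1612 ≈ 1.835 → |1.835 − 1.778| = 0.057
B: 703/402 ≈ 1.749 → |1.749 − 1.778| = 0.029
C: 1130/558 ≈ 2.025 → |2.025 − 1.778| = 0.247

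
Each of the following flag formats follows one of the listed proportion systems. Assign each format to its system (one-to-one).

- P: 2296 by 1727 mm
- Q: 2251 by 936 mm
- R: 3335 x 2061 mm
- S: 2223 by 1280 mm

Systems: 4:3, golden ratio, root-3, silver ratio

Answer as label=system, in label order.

Ratios: P ≈ 1.329; Q ≈ 2.405; R ≈ 1.618; S ≈ 1.737.
Targets: 4:3 ≈ 1.333; golden ratio ≈ 1.618; root-3 ≈ 1.732; silver ratio ≈ 2.414.

P=4:3, Q=silver ratio, R=golden ratio, S=root-3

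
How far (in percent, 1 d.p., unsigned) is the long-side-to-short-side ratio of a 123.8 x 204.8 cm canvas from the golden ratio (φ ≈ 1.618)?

2.2%

Ratio = 204.8 / 123.8 ≈ 1.6543.
Ideal golden ratio ≈ 1.6180. |1.6543 − 1.6180| / 1.6180 ≈ 2.24% → 2.2%.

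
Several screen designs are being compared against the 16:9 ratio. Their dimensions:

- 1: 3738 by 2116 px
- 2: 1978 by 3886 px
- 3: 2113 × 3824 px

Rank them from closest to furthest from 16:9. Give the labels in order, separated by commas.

1, 3, 2

Ratios: 1 = 3738 / 2116 ≈ 1.767; 2 = 3886 / 1978 ≈ 1.965; 3 = 3824 / 2113 ≈ 1.810.
|Δ from 1.778|: 1 0.011; 2 0.187; 3 0.032.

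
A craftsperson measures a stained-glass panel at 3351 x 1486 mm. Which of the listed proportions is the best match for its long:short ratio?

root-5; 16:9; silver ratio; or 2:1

Ratio = 3351 / 1486 ≈ 2.255.
Distances: root-5 2.236 (Δ 0.019); 16:9 1.778 (Δ 0.477); silver ratio 2.414 (Δ 0.159); 2:1 2.000 (Δ 0.255).

root-5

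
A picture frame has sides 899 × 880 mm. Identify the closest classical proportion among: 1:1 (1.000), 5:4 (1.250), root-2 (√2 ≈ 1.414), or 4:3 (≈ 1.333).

1:1

899/880 ≈ 1.022. Nearest candidates are 1:1 (1.000, off by 0.022) and 5:4 (1.250, off by 0.228).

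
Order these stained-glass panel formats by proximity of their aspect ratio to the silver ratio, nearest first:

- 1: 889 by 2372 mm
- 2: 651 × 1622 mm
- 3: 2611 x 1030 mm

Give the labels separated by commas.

2, 3, 1

1: 2372/889 ≈ 2.668 → |2.668 − 2.414| = 0.254
2: 1622/651 ≈ 2.492 → |2.492 − 2.414| = 0.078
3: 2611/1030 ≈ 2.535 → |2.535 − 2.414| = 0.121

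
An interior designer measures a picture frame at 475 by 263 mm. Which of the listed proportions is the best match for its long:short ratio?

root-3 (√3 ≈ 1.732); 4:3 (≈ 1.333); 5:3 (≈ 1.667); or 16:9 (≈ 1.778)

16:9

Ratio = 475 / 263 ≈ 1.806.
Distances: root-3 1.732 (Δ 0.074); 4:3 1.333 (Δ 0.473); 5:3 1.667 (Δ 0.139); 16:9 1.778 (Δ 0.028).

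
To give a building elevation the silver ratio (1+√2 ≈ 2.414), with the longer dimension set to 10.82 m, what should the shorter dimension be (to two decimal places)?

4.48 m

silver ratio ≈ 2.41421.
Shorter side = 10.82 ÷ 2.41421 ≈ 4.4818 → 4.48 m.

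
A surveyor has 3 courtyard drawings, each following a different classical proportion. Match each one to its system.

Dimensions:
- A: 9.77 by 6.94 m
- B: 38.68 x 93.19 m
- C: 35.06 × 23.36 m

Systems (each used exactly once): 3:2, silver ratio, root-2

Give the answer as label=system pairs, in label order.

A=root-2, B=silver ratio, C=3:2

Ratios: A ≈ 1.408; B ≈ 2.409; C ≈ 1.501.
Targets: 3:2 ≈ 1.500; silver ratio ≈ 2.414; root-2 ≈ 1.414.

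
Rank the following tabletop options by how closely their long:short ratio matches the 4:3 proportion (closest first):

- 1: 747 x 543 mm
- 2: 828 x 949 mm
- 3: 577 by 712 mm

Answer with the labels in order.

Ratios: 1 = 747 / 543 ≈ 1.376; 2 = 949 / 828 ≈ 1.146; 3 = 712 / 577 ≈ 1.234.
|Δ from 1.333|: 1 0.043; 2 0.187; 3 0.099.

1, 3, 2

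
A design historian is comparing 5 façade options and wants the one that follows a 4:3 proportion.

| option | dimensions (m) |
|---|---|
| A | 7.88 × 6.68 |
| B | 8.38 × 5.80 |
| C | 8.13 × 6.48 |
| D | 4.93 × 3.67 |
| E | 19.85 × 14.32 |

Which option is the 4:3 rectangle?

Target 4:3 ≈ 1.333.
A: 1.180 (Δ0.153)  B: 1.445 (Δ0.112)  C: 1.255 (Δ0.078)  D: 1.343 (Δ0.010)  E: 1.386 (Δ0.053)

D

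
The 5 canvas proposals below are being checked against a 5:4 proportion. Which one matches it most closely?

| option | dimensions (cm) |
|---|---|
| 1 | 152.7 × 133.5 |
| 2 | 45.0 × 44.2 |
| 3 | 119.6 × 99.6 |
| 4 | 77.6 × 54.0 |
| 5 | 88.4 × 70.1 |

5

Target 5:4 ≈ 1.250.
1: 1.144 (Δ0.106)  2: 1.018 (Δ0.232)  3: 1.201 (Δ0.049)  4: 1.437 (Δ0.187)  5: 1.261 (Δ0.011)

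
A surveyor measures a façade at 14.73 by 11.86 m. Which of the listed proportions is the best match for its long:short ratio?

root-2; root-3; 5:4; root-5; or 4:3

5:4

14.73/11.86 ≈ 1.242. Nearest candidates are 5:4 (1.250, off by 0.008) and 4:3 (1.333, off by 0.091).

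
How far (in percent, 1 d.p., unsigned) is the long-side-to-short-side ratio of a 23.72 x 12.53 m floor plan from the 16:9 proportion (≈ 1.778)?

Ratio = 23.72 / 12.53 ≈ 1.8931.
Ideal 16:9 ≈ 1.7778. |1.8931 − 1.7778| / 1.7778 ≈ 6.49% → 6.5%.

6.5%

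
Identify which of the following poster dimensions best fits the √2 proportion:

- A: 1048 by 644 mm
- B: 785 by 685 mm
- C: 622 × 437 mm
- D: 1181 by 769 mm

Target root-2 ≈ 1.414.
A: 1.627 (Δ0.213)  B: 1.146 (Δ0.268)  C: 1.423 (Δ0.009)  D: 1.536 (Δ0.122)

C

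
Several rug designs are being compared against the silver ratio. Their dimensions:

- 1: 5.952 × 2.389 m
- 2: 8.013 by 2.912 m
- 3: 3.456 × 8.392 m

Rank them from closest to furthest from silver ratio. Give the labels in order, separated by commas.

3, 1, 2

1: 5.952/2.389 ≈ 2.491 → |2.491 − 2.414| = 0.077
2: 8.013/2.912 ≈ 2.752 → |2.752 − 2.414| = 0.338
3: 8.392/3.456 ≈ 2.428 → |2.428 − 2.414| = 0.014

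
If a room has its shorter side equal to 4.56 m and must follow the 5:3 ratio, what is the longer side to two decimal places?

5:3 ≈ 1.66667.
Longer side = 4.56 × 1.66667 ≈ 7.6000 → 7.60 m.

7.60 m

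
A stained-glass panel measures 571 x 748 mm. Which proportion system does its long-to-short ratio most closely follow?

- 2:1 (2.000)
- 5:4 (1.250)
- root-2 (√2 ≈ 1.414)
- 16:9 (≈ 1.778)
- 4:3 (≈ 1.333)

4:3

Ratio = 748 / 571 ≈ 1.310.
Distances: 2:1 2.000 (Δ 0.690); 5:4 1.250 (Δ 0.060); root-2 1.414 (Δ 0.104); 16:9 1.778 (Δ 0.468); 4:3 1.333 (Δ 0.023).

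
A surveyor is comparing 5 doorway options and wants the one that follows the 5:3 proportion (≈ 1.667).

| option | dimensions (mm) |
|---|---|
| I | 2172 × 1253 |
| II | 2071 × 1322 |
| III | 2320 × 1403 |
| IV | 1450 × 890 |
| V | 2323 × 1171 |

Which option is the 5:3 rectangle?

III

Ratios (long/short): I ≈ 1.733; II ≈ 1.567; III ≈ 1.654; IV ≈ 1.629; V ≈ 1.984.
5:3 ≈ 1.667; option III is nearest (Δ 0.013).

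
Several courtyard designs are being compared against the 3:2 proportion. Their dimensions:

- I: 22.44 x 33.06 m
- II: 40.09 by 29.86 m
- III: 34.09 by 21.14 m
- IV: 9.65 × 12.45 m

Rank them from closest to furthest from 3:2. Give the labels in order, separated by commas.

I, III, II, IV

I: 33.06/22.44 ≈ 1.473 → |1.473 − 1.500| = 0.027
II: 40.09/29.86 ≈ 1.343 → |1.343 − 1.500| = 0.157
III: 34.09/21.14 ≈ 1.613 → |1.613 − 1.500| = 0.113
IV: 12.45/9.65 ≈ 1.290 → |1.290 − 1.500| = 0.210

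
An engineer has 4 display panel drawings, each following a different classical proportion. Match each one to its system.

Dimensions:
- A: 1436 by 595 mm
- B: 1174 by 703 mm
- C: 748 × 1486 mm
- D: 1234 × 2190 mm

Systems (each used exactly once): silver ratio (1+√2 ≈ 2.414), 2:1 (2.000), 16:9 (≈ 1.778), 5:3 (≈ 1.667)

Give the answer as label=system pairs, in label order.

A=silver ratio, B=5:3, C=2:1, D=16:9

Ratios: A ≈ 2.413; B ≈ 1.670; C ≈ 1.987; D ≈ 1.775.
Targets: silver ratio ≈ 2.414; 2:1 ≈ 2.000; 16:9 ≈ 1.778; 5:3 ≈ 1.667.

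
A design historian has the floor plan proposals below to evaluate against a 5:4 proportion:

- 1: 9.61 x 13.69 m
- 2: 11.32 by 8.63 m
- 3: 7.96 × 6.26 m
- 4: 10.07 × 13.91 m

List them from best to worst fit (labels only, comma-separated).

Ratios: 1 = 13.69 / 9.61 ≈ 1.425; 2 = 11.32 / 8.63 ≈ 1.312; 3 = 7.96 / 6.26 ≈ 1.272; 4 = 13.91 / 10.07 ≈ 1.381.
|Δ from 1.250|: 1 0.175; 2 0.062; 3 0.022; 4 0.131.

3, 2, 4, 1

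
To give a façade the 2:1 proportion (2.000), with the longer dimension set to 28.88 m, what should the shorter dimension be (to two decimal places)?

14.44 m

2:1 = 2.00000.
Shorter side = 28.88 ÷ 2.00000 ≈ 14.4400 → 14.44 m.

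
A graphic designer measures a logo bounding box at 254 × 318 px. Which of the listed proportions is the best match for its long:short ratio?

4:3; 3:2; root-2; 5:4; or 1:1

5:4

318/254 ≈ 1.252. Nearest candidates are 5:4 (1.250, off by 0.002) and 4:3 (1.333, off by 0.081).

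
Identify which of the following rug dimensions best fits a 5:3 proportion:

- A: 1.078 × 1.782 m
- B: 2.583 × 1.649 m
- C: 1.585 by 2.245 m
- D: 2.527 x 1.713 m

Target 5:3 ≈ 1.667.
A: 1.653 (Δ0.014)  B: 1.566 (Δ0.101)  C: 1.416 (Δ0.251)  D: 1.475 (Δ0.192)

A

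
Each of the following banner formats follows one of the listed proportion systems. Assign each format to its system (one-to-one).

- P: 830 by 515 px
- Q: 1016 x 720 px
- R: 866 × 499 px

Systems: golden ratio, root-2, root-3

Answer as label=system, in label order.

P=golden ratio, Q=root-2, R=root-3

Ratios: P ≈ 1.612; Q ≈ 1.411; R ≈ 1.735.
Targets: golden ratio ≈ 1.618; root-2 ≈ 1.414; root-3 ≈ 1.732.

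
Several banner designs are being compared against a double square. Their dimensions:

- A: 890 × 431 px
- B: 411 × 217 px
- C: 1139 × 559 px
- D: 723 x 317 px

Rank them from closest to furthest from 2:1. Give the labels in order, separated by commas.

C, A, B, D

A: 890/431 ≈ 2.065 → |2.065 − 2.000| = 0.065
B: 411/217 ≈ 1.894 → |1.894 − 2.000| = 0.106
C: 1139/559 ≈ 2.038 → |2.038 − 2.000| = 0.038
D: 723/317 ≈ 2.281 → |2.281 − 2.000| = 0.281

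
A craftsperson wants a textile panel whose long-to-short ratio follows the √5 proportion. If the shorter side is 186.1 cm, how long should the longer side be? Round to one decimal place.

416.1 cm

root-5 ≈ 2.23607.
Longer side = 186.1 × 2.23607 ≈ 416.133 → 416.1 cm.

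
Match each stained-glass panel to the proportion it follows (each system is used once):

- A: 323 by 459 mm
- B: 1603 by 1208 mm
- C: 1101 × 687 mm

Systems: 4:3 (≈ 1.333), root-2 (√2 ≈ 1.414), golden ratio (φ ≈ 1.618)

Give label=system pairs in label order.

Ratios: A ≈ 1.421; B ≈ 1.327; C ≈ 1.603.
Targets: 4:3 ≈ 1.333; root-2 ≈ 1.414; golden ratio ≈ 1.618.

A=root-2, B=4:3, C=golden ratio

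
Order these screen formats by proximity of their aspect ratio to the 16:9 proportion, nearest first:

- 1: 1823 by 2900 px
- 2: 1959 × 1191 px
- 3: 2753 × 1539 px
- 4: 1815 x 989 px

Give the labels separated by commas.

3, 4, 2, 1

Ratios: 1 = 2900 / 1823 ≈ 1.591; 2 = 1959 / 1191 ≈ 1.645; 3 = 2753 / 1539 ≈ 1.789; 4 = 1815 / 989 ≈ 1.835.
|Δ from 1.778|: 1 0.187; 2 0.133; 3 0.011; 4 0.057.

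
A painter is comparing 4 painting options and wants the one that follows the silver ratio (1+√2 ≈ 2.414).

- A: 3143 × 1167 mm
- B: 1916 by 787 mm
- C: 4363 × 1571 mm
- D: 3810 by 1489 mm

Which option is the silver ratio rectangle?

Ratios (long/short): A ≈ 2.693; B ≈ 2.435; C ≈ 2.777; D ≈ 2.559.
silver ratio ≈ 2.414; option B is nearest (Δ 0.021).

B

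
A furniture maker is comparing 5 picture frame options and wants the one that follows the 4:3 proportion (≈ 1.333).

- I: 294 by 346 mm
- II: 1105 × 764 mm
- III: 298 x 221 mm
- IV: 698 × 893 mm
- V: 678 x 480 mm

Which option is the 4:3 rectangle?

III

Ratios (long/short): I ≈ 1.177; II ≈ 1.446; III ≈ 1.348; IV ≈ 1.279; V ≈ 1.413.
4:3 ≈ 1.333; option III is nearest (Δ 0.015).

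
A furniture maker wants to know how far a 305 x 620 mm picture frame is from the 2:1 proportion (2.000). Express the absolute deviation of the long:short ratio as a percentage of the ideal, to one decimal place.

Ratio = 620 / 305 ≈ 2.0328.
Ideal 2:1 = 2.0000. |2.0328 − 2.0000| / 2.0000 ≈ 1.64% → 1.6%.

1.6%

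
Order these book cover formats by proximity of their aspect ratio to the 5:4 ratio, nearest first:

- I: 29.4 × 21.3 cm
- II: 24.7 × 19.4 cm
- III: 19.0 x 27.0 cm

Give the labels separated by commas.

I: 29.4/21.3 ≈ 1.380 → |1.380 − 1.250| = 0.130
II: 24.7/19.4 ≈ 1.273 → |1.273 − 1.250| = 0.023
III: 27.0/19.0 ≈ 1.421 → |1.421 − 1.250| = 0.171

II, I, III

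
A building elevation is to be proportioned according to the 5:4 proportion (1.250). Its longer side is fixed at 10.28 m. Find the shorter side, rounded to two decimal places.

8.22 m

5:4 = 1.25000.
Shorter side = 10.28 ÷ 1.25000 ≈ 8.2240 → 8.22 m.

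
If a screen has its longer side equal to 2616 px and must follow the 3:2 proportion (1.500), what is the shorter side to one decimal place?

3:2 = 1.50000.
Shorter side = 2616 ÷ 1.50000 ≈ 1744.000 → 1744.0 px.

1744.0 px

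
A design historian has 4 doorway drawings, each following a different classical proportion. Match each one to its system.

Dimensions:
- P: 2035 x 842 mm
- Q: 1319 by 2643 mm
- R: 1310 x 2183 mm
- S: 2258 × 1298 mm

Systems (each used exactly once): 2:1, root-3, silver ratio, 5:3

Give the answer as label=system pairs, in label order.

Ratios: P ≈ 2.417; Q ≈ 2.004; R ≈ 1.666; S ≈ 1.740.
Targets: 2:1 ≈ 2.000; root-3 ≈ 1.732; silver ratio ≈ 2.414; 5:3 ≈ 1.667.

P=silver ratio, Q=2:1, R=5:3, S=root-3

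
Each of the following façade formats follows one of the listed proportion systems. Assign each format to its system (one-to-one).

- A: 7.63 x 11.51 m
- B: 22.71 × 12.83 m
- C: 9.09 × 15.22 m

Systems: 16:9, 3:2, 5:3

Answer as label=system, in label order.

Ratios: A ≈ 1.509; B ≈ 1.770; C ≈ 1.674.
Targets: 16:9 ≈ 1.778; 3:2 ≈ 1.500; 5:3 ≈ 1.667.

A=3:2, B=16:9, C=5:3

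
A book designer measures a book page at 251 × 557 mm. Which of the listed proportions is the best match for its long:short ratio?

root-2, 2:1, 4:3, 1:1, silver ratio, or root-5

Ratio = 557 / 251 ≈ 2.219.
Distances: root-2 1.414 (Δ 0.805); 2:1 2.000 (Δ 0.219); 4:3 1.333 (Δ 0.886); 1:1 1.000 (Δ 1.219); silver ratio 2.414 (Δ 0.195); root-5 2.236 (Δ 0.017).

root-5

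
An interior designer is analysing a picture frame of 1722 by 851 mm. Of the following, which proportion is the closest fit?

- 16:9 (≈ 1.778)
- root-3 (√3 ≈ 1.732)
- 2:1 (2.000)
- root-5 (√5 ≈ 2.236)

1722/851 ≈ 2.024. Nearest candidates are 2:1 (2.000, off by 0.024) and root-5 (2.236, off by 0.212).

2:1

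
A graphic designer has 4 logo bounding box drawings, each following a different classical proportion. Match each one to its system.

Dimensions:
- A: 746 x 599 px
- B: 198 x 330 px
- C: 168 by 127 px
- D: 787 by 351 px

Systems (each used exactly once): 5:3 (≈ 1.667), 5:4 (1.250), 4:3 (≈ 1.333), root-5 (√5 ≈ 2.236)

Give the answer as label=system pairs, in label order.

Ratios: A ≈ 1.245; B ≈ 1.667; C ≈ 1.323; D ≈ 2.242.
Targets: 5:3 ≈ 1.667; 5:4 ≈ 1.250; 4:3 ≈ 1.333; root-5 ≈ 2.236.

A=5:4, B=5:3, C=4:3, D=root-5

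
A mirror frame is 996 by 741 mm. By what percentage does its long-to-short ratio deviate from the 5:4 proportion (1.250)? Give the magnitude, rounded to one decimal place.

Ratio = 996 / 741 ≈ 1.3441.
Ideal 5:4 = 1.2500. |1.3441 − 1.2500| / 1.2500 ≈ 7.53% → 7.5%.

7.5%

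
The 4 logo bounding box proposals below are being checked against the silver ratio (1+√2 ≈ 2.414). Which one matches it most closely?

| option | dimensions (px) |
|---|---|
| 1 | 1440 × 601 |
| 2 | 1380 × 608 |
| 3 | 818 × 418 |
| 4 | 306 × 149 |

1

Ratios (long/short): 1 ≈ 2.396; 2 ≈ 2.270; 3 ≈ 1.957; 4 ≈ 2.054.
silver ratio ≈ 2.414; option 1 is nearest (Δ 0.018).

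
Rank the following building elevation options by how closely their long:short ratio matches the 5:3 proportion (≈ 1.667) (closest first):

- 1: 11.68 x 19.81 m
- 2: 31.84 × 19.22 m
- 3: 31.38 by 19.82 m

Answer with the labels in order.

Ratios: 1 = 19.81 / 11.68 ≈ 1.696; 2 = 31.84 / 19.22 ≈ 1.657; 3 = 31.38 / 19.82 ≈ 1.583.
|Δ from 1.667|: 1 0.029; 2 0.010; 3 0.084.

2, 1, 3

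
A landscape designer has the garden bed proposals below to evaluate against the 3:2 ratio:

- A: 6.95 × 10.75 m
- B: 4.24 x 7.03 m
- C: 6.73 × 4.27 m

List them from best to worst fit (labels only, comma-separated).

A: 10.75/6.95 ≈ 1.547 → |1.547 − 1.500| = 0.047
B: 7.03/4.24 ≈ 1.658 → |1.658 − 1.500| = 0.158
C: 6.73/4.27 ≈ 1.576 → |1.576 − 1.500| = 0.076

A, C, B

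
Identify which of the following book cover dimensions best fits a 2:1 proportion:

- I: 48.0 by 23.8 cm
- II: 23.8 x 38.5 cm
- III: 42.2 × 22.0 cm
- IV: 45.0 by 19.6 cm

I

Target 2:1 ≈ 2.000.
I: 2.017 (Δ0.017)  II: 1.618 (Δ0.382)  III: 1.918 (Δ0.082)  IV: 2.296 (Δ0.296)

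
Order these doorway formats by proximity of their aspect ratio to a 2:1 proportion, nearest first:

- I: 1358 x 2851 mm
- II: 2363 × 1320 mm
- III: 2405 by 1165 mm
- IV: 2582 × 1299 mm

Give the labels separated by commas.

Ratios: I = 2851 / 1358 ≈ 2.099; II = 2363 / 1320 ≈ 1.790; III = 2405 / 1165 ≈ 2.064; IV = 2582 / 1299 ≈ 1.988.
|Δ from 2.000|: I 0.099; II 0.210; III 0.064; IV 0.012.

IV, III, I, II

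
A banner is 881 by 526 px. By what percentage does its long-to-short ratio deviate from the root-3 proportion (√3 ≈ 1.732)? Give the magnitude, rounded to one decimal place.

Ratio = 881 / 526 ≈ 1.6749.
Ideal root-3 ≈ 1.7321. |1.6749 − 1.7321| / 1.7321 ≈ 3.30% → 3.3%.

3.3%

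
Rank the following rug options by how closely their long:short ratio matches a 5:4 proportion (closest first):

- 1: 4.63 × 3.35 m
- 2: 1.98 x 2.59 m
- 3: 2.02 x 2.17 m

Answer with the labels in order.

2, 1, 3

1: 4.63/3.35 ≈ 1.382 → |1.382 − 1.250| = 0.132
2: 2.59/1.98 ≈ 1.308 → |1.308 − 1.250| = 0.058
3: 2.17/2.02 ≈ 1.074 → |1.074 − 1.250| = 0.176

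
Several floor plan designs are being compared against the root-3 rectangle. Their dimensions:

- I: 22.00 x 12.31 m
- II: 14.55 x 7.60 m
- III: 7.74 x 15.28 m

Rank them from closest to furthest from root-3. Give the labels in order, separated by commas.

I, II, III

Ratios: I = 22.00 / 12.31 ≈ 1.787; II = 14.55 / 7.60 ≈ 1.914; III = 15.28 / 7.74 ≈ 1.974.
|Δ from 1.732|: I 0.055; II 0.182; III 0.242.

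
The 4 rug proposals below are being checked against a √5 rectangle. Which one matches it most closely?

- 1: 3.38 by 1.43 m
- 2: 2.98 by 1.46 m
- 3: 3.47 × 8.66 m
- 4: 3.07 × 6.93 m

Target root-5 ≈ 2.236.
1: 2.364 (Δ0.128)  2: 2.041 (Δ0.195)  3: 2.496 (Δ0.260)  4: 2.257 (Δ0.021)

4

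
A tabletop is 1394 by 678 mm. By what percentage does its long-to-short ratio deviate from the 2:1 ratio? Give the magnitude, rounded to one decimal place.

2.8%

Ratio = 1394 / 678 ≈ 2.0560.
Ideal 2:1 = 2.0000. |2.0560 − 2.0000| / 2.0000 ≈ 2.80% → 2.8%.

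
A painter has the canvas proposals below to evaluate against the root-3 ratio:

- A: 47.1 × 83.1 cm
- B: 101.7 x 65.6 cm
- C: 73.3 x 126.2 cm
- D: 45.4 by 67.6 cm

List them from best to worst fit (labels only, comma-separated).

C, A, B, D

A: 83.1/47.1 ≈ 1.764 → |1.764 − 1.732| = 0.032
B: 101.7/65.6 ≈ 1.550 → |1.550 − 1.732| = 0.182
C: 126.2/73.3 ≈ 1.722 → |1.722 − 1.732| = 0.010
D: 67.6/45.4 ≈ 1.489 → |1.489 − 1.732| = 0.243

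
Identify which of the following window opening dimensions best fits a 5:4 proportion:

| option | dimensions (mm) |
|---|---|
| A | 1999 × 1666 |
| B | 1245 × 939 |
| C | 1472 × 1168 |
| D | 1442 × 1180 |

Ratios (long/short): A ≈ 1.200; B ≈ 1.326; C ≈ 1.260; D ≈ 1.222.
5:4 ≈ 1.250; option C is nearest (Δ 0.010).

C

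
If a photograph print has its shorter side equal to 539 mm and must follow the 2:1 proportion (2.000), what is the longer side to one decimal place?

1078.0 mm

2:1 = 2.00000.
Longer side = 539 × 2.00000 ≈ 1078.000 → 1078.0 mm.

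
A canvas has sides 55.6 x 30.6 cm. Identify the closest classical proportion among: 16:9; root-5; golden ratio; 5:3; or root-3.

55.6/30.6 ≈ 1.817. Nearest candidates are 16:9 (1.778, off by 0.039) and root-3 (1.732, off by 0.085).

16:9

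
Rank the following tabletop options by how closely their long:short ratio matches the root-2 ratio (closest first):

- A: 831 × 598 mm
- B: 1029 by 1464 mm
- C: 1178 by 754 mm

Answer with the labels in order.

A: 831/598 ≈ 1.390 → |1.390 − 1.414| = 0.024
B: 1464/1029 ≈ 1.423 → |1.423 − 1.414| = 0.009
C: 1178/754 ≈ 1.562 → |1.562 − 1.414| = 0.148

B, A, C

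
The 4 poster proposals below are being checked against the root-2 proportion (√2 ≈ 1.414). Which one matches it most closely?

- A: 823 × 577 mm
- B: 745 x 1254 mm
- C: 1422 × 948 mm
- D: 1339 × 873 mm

Target root-2 ≈ 1.414.
A: 1.426 (Δ0.012)  B: 1.683 (Δ0.269)  C: 1.500 (Δ0.086)  D: 1.534 (Δ0.120)

A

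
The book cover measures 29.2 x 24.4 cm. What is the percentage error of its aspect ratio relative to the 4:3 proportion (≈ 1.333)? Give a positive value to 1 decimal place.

10.2%

Ratio = 29.2 / 24.4 ≈ 1.1967.
Ideal 4:3 ≈ 1.3333. |1.1967 − 1.3333| / 1.3333 ≈ 10.25% → 10.2%.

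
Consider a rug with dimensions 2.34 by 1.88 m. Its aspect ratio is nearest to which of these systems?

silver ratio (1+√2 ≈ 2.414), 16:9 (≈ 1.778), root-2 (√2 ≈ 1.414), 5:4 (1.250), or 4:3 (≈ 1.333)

2.34/1.88 ≈ 1.245. Nearest candidates are 5:4 (1.250, off by 0.005) and 4:3 (1.333, off by 0.088).

5:4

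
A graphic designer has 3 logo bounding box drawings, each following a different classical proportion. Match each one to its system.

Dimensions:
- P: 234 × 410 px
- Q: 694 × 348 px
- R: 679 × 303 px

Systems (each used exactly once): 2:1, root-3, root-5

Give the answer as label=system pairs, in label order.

P=root-3, Q=2:1, R=root-5

P = 410/234 ≈ 1.752 → root-3 (1.732)
Q = 694/348 ≈ 1.994 → 2:1 (2.000)
R = 679/303 ≈ 2.241 → root-5 (2.236)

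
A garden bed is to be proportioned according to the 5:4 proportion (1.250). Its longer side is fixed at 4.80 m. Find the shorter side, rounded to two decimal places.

3.84 m

5:4 = 1.25000.
Shorter side = 4.80 ÷ 1.25000 ≈ 3.8400 → 3.84 m.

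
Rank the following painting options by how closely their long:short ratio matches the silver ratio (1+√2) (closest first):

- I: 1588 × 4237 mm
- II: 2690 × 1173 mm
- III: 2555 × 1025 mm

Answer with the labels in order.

I: 4237/1588 ≈ 2.668 → |2.668 − 2.414| = 0.254
II: 2690/1173 ≈ 2.293 → |2.293 − 2.414| = 0.121
III: 2555/1025 ≈ 2.493 → |2.493 − 2.414| = 0.079

III, II, I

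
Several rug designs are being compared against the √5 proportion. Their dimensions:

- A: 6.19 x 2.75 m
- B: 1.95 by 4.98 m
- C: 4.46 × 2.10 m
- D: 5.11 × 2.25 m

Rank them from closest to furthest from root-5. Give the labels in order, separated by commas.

Ratios: A = 6.19 / 2.75 ≈ 2.251; B = 4.98 / 1.95 ≈ 2.554; C = 4.46 / 2.10 ≈ 2.124; D = 5.11 / 2.25 ≈ 2.271.
|Δ from 2.236|: A 0.015; B 0.318; C 0.112; D 0.035.

A, D, C, B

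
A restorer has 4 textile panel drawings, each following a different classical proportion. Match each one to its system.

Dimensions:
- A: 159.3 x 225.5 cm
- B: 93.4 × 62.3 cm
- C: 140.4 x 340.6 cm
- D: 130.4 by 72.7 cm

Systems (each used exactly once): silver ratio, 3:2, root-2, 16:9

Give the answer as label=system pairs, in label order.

Ratios: A ≈ 1.416; B ≈ 1.499; C ≈ 2.426; D ≈ 1.794.
Targets: silver ratio ≈ 2.414; 3:2 ≈ 1.500; root-2 ≈ 1.414; 16:9 ≈ 1.778.

A=root-2, B=3:2, C=silver ratio, D=16:9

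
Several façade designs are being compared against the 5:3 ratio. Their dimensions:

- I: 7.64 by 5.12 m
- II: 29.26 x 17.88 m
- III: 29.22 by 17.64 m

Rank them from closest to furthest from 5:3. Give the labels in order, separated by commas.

Ratios: I = 7.64 / 5.12 ≈ 1.492; II = 29.26 / 17.88 ≈ 1.636; III = 29.22 / 17.64 ≈ 1.656.
|Δ from 1.667|: I 0.175; II 0.031; III 0.011.

III, II, I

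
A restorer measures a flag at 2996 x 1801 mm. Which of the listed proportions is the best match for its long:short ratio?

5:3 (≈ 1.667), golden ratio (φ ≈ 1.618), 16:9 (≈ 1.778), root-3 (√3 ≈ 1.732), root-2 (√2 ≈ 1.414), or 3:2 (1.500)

5:3

Ratio = 2996 / 1801 ≈ 1.664.
Distances: 5:3 1.667 (Δ 0.003); golden ratio 1.618 (Δ 0.046); 16:9 1.778 (Δ 0.114); root-3 1.732 (Δ 0.068); root-2 1.414 (Δ 0.250); 3:2 1.500 (Δ 0.164).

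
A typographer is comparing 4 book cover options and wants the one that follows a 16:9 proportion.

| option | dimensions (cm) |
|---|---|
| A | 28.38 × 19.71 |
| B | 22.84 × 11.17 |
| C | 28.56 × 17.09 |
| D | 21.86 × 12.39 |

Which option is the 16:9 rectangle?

Target 16:9 ≈ 1.778.
A: 1.440 (Δ0.338)  B: 2.045 (Δ0.267)  C: 1.671 (Δ0.107)  D: 1.764 (Δ0.014)

D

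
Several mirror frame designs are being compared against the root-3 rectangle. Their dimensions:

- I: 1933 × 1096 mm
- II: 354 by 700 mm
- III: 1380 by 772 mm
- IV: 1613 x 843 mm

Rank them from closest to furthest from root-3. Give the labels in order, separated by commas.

Ratios: I = 1933 / 1096 ≈ 1.764; II = 700 / 354 ≈ 1.977; III = 1380 / 772 ≈ 1.788; IV = 1613 / 843 ≈ 1.913.
|Δ from 1.732|: I 0.032; II 0.245; III 0.056; IV 0.181.

I, III, IV, II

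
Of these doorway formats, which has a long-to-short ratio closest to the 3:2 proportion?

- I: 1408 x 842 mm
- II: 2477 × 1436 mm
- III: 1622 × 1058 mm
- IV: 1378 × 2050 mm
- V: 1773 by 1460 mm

IV

Target 3:2 ≈ 1.500.
I: 1.672 (Δ0.172)  II: 1.725 (Δ0.225)  III: 1.533 (Δ0.033)  IV: 1.488 (Δ0.012)  V: 1.214 (Δ0.286)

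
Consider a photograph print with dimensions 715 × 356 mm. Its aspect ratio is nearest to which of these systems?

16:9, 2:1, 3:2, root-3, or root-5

2:1

Ratio = 715 / 356 ≈ 2.008.
Distances: 16:9 1.778 (Δ 0.230); 2:1 2.000 (Δ 0.008); 3:2 1.500 (Δ 0.508); root-3 1.732 (Δ 0.276); root-5 2.236 (Δ 0.228).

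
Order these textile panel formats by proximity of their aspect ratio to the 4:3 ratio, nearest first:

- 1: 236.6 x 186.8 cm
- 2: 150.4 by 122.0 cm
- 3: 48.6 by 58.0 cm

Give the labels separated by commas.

1, 2, 3

Ratios: 1 = 236.6 / 186.8 ≈ 1.267; 2 = 150.4 / 122.0 ≈ 1.233; 3 = 58.0 / 48.6 ≈ 1.193.
|Δ from 1.333|: 1 0.066; 2 0.100; 3 0.140.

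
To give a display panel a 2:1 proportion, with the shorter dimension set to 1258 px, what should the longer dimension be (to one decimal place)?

2516.0 px

2:1 = 2.00000.
Longer side = 1258 × 2.00000 ≈ 2516.000 → 2516.0 px.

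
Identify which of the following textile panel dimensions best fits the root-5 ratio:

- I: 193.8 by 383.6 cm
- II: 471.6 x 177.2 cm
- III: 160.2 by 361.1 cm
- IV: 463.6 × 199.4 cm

Ratios (long/short): I ≈ 1.979; II ≈ 2.661; III ≈ 2.254; IV ≈ 2.325.
root-5 ≈ 2.236; option III is nearest (Δ 0.018).

III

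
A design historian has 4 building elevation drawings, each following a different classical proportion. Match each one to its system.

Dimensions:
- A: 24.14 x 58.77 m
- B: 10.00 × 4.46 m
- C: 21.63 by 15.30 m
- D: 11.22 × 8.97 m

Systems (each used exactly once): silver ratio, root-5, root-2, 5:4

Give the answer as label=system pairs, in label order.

A = 58.77/24.14 ≈ 2.435 → silver ratio (2.414)
B = 10.00/4.46 ≈ 2.242 → root-5 (2.236)
C = 21.63/15.30 ≈ 1.414 → root-2 (1.414)
D = 11.22/8.97 ≈ 1.251 → 5:4 (1.250)

A=silver ratio, B=root-5, C=root-2, D=5:4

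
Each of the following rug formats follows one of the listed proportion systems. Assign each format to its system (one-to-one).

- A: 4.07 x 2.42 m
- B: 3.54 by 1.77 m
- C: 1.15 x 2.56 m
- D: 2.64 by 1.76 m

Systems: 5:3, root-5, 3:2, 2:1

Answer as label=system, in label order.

A = 4.07/2.42 ≈ 1.682 → 5:3 (1.667)
B = 3.54/1.77 ≈ 2.000 → 2:1 (2.000)
C = 2.56/1.15 ≈ 2.226 → root-5 (2.236)
D = 2.64/1.76 ≈ 1.500 → 3:2 (1.500)

A=5:3, B=2:1, C=root-5, D=3:2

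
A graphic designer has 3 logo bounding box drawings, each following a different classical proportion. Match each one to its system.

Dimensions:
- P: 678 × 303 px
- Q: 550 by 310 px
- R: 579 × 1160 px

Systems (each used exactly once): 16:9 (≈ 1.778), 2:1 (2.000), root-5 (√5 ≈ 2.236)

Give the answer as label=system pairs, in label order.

P=root-5, Q=16:9, R=2:1

P = 678/303 ≈ 2.238 → root-5 (2.236)
Q = 550/310 ≈ 1.774 → 16:9 (1.778)
R = 1160/579 ≈ 2.003 → 2:1 (2.000)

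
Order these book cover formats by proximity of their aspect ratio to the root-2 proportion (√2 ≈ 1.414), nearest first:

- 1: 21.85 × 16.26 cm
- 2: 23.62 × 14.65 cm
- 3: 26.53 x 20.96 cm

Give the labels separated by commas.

Ratios: 1 = 21.85 / 16.26 ≈ 1.344; 2 = 23.62 / 14.65 ≈ 1.612; 3 = 26.53 / 20.96 ≈ 1.266.
|Δ from 1.414|: 1 0.070; 2 0.198; 3 0.148.

1, 3, 2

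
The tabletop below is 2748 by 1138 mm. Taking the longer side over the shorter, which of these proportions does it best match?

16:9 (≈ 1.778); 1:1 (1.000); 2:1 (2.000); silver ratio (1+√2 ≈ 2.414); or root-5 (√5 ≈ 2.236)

silver ratio

2748/1138 ≈ 2.415. Nearest candidates are silver ratio (2.414, off by 0.001) and root-5 (2.236, off by 0.179).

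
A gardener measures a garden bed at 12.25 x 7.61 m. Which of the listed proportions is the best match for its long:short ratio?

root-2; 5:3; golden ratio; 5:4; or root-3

golden ratio

12.25/7.61 ≈ 1.610. Nearest candidates are golden ratio (1.618, off by 0.008) and 5:3 (1.667, off by 0.057).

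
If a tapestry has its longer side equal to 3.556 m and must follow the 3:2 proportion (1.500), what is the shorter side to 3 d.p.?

3:2 = 1.50000.
Shorter side = 3.556 ÷ 1.50000 ≈ 2.37067 → 2.371 m.

2.371 m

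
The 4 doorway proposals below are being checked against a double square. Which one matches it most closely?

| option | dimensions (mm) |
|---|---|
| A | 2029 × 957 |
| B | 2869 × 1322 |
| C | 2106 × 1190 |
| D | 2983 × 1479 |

Target 2:1 ≈ 2.000.
A: 2.120 (Δ0.120)  B: 2.170 (Δ0.170)  C: 1.770 (Δ0.230)  D: 2.017 (Δ0.017)

D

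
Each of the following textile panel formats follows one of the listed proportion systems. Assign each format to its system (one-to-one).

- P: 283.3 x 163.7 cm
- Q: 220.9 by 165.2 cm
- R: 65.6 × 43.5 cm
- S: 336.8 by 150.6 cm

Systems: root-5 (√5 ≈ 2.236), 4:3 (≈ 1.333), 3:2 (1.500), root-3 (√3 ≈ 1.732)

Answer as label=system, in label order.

P=root-3, Q=4:3, R=3:2, S=root-5

Ratios: P ≈ 1.731; Q ≈ 1.337; R ≈ 1.508; S ≈ 2.236.
Targets: root-5 ≈ 2.236; 4:3 ≈ 1.333; 3:2 ≈ 1.500; root-3 ≈ 1.732.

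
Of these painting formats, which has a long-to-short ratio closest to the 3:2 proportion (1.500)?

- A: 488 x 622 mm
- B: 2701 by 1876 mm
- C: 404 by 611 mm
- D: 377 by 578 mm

Ratios (long/short): A ≈ 1.275; B ≈ 1.440; C ≈ 1.512; D ≈ 1.533.
3:2 ≈ 1.500; option C is nearest (Δ 0.012).

C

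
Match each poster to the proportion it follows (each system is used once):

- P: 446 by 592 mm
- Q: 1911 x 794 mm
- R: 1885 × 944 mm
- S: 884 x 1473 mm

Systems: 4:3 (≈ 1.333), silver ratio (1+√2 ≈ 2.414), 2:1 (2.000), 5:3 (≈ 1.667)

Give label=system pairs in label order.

P = 592/446 ≈ 1.327 → 4:3 (1.333)
Q = 1911/794 ≈ 2.407 → silver ratio (2.414)
R = 1885/944 ≈ 1.997 → 2:1 (2.000)
S = 1473/884 ≈ 1.666 → 5:3 (1.667)

P=4:3, Q=silver ratio, R=2:1, S=5:3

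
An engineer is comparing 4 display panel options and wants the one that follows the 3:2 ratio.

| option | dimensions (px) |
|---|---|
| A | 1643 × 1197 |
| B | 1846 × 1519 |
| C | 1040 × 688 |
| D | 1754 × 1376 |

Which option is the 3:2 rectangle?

Target 3:2 ≈ 1.500.
A: 1.373 (Δ0.127)  B: 1.215 (Δ0.285)  C: 1.512 (Δ0.012)  D: 1.275 (Δ0.225)

C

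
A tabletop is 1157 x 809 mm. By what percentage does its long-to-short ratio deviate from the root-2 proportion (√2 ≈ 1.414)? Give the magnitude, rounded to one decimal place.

Ratio = 1157 / 809 ≈ 1.4302.
Ideal root-2 ≈ 1.4142. |1.4302 − 1.4142| / 1.4142 ≈ 1.13% → 1.1%.

1.1%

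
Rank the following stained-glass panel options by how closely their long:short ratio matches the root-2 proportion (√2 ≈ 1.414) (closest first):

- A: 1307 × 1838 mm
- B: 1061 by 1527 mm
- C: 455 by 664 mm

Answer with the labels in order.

A, B, C

Ratios: A = 1838 / 1307 ≈ 1.406; B = 1527 / 1061 ≈ 1.439; C = 664 / 455 ≈ 1.459.
|Δ from 1.414|: A 0.008; B 0.025; C 0.045.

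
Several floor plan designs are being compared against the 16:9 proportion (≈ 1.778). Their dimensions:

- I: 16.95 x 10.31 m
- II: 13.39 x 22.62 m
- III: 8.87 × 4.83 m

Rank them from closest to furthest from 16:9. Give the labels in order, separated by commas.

III, II, I

I: 16.95/10.31 ≈ 1.644 → |1.644 − 1.778| = 0.134
II: 22.62/13.39 ≈ 1.689 → |1.689 − 1.778| = 0.089
III: 8.87/4.83 ≈ 1.836 → |1.836 − 1.778| = 0.058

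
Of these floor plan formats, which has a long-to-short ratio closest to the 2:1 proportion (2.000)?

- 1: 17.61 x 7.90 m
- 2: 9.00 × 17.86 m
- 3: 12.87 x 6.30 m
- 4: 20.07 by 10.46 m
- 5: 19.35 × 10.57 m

2

Ratios (long/short): 1 ≈ 2.229; 2 ≈ 1.984; 3 ≈ 2.043; 4 ≈ 1.919; 5 ≈ 1.831.
2:1 ≈ 2.000; option 2 is nearest (Δ 0.016).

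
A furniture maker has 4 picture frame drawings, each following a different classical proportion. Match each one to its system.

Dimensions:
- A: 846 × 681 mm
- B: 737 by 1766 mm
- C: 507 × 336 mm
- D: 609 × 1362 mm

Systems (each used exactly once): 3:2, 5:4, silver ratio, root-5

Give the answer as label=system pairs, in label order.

A=5:4, B=silver ratio, C=3:2, D=root-5

A = 846/681 ≈ 1.242 → 5:4 (1.250)
B = 1766/737 ≈ 2.396 → silver ratio (2.414)
C = 507/336 ≈ 1.509 → 3:2 (1.500)
D = 1362/609 ≈ 2.236 → root-5 (2.236)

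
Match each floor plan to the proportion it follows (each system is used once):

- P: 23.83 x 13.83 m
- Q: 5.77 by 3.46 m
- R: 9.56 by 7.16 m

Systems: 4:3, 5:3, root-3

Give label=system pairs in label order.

P=root-3, Q=5:3, R=4:3

Ratios: P ≈ 1.723; Q ≈ 1.668; R ≈ 1.335.
Targets: 4:3 ≈ 1.333; 5:3 ≈ 1.667; root-3 ≈ 1.732.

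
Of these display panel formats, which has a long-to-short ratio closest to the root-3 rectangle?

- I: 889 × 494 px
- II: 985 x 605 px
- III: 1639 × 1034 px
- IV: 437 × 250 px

Target root-3 ≈ 1.732.
I: 1.800 (Δ0.068)  II: 1.628 (Δ0.104)  III: 1.585 (Δ0.147)  IV: 1.748 (Δ0.016)

IV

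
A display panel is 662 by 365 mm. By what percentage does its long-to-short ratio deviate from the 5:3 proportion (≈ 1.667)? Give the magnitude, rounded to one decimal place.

8.8%

Ratio = 662 / 365 ≈ 1.8137.
Ideal 5:3 ≈ 1.6667. |1.8137 − 1.6667| / 1.6667 ≈ 8.82% → 8.8%.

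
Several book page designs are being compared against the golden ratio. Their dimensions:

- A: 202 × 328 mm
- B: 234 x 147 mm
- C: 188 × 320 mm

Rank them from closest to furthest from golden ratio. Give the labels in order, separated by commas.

Ratios: A = 328 / 202 ≈ 1.624; B = 234 / 147 ≈ 1.592; C = 320 / 188 ≈ 1.702.
|Δ from 1.618|: A 0.006; B 0.026; C 0.084.

A, B, C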